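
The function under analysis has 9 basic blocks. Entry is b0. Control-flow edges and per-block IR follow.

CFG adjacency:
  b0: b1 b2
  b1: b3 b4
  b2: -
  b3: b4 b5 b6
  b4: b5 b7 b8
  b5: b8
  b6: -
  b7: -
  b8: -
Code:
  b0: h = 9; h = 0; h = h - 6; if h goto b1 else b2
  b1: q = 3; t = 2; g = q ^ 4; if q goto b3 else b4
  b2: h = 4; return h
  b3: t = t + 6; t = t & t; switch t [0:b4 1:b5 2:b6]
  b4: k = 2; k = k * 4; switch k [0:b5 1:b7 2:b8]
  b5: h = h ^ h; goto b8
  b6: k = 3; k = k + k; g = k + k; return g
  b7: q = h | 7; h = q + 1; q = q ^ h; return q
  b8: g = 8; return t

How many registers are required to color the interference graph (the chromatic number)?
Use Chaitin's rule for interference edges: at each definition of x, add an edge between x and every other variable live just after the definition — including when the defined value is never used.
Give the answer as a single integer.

Answer: 4

Derivation:
def/use:
  b0: def={h} ue=∅
  b1: def={g,q,t} ue=∅
  b2: def={h} ue=∅
  b3: def={t} ue={t}
  b4: def={k} ue=∅
  b5: def={h} ue={h}
  b6: def={g,k} ue=∅
  b7: def={h,q} ue={h}
  b8: def={g} ue={t}

Liveness:
  b0: in=∅ out={h}
  b1: in={h} out={h,t}
  b2: in=∅ out=∅
  b3: in={h,t} out={h,t}
  b4: in={h,t} out={h,t}
  b5: in={h,t} out={t}
  b6: in=∅ out=∅
  b7: in={h} out=∅
  b8: in={t} out=∅

Interference:
  g: {h,q,t}
  h: {g,k,q,t}
  k: {h,t}
  q: {g,h,t}
  t: {g,h,k,q}

Colouring:
  {g,h,q,t} pairwise interfere (4-clique) ⇒ χ ≥ 4
  4-colouring: R0={h}  R1={t}  R2={g,k}  R3={q}
  χ = 4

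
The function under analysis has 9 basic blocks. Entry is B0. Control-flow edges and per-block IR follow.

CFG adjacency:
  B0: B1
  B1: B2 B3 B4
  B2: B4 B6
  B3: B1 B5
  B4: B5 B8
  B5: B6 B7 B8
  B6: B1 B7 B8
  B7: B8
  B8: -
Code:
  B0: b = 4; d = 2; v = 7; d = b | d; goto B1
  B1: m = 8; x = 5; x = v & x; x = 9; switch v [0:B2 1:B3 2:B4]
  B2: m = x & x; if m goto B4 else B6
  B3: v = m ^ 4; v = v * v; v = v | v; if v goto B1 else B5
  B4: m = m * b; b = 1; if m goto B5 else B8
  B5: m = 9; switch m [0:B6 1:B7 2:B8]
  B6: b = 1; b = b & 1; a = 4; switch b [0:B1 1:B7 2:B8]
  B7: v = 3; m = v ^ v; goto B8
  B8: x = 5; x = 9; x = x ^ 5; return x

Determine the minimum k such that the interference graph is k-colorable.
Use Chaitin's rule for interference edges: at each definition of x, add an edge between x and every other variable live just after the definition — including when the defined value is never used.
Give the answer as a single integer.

Block summaries:
  B0: def={b,d,v} ue=∅
  B1: def={m,x} ue={v}
  B2: def={m} ue={x}
  B3: def={v} ue={m}
  B4: def={b,m} ue={b,m}
  B5: def={m} ue=∅
  B6: def={a,b} ue=∅
  B7: def={m,v} ue=∅
  B8: def={x} ue=∅

Liveness:
  B0 li=∅ lo={b,v}
  B1 li={b,v} lo={b,m,v,x}
  B2 li={b,v,x} lo={b,m,v}
  B3 li={b,m} lo={b,v}
  B4 li={b,m,v} lo={v}
  B5 li={v} lo={v}
  B6 li={v} lo={b,v}
  B7 li=∅ lo=∅
  B8 li=∅ lo=∅

Interference:
  a↔{b,v}
  b↔{a,d,m,v,x}
  d↔{b,v}
  m↔{b,v,x}
  v↔{a,b,d,m,x}
  x↔{b,m,v}

Colouring:
  clique {b,m,v,x} ⇒ need ≥ 4
  assign a→r2 b→r0 d→r2 m→r2 v→r1 x→r3 — no edge inside a register ⇒ χ ≤ 4
  χ = 4

Answer: 4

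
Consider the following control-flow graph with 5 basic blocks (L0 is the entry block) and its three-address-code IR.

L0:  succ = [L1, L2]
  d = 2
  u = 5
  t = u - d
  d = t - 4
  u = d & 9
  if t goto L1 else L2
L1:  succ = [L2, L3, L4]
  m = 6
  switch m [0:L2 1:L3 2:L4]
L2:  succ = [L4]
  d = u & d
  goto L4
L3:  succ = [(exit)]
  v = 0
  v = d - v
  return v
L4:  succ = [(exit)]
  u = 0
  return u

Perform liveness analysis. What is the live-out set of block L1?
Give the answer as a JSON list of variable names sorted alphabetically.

def/use:
  L0 def {d,t,u} use ∅
  L1 def {m} use ∅
  L2 def {d} use {d,u}
  L3 def {v} use {d}
  L4 def {u} use ∅

Liveness:
  L0: in=∅ out={d,u}
  L1: in={d,u} out={d,u}
  L2: in={d,u} out=∅
  L3: in={d} out=∅
  L4: in=∅ out=∅

live-out(L1) = ["d", "u"]

Answer: ["d", "u"]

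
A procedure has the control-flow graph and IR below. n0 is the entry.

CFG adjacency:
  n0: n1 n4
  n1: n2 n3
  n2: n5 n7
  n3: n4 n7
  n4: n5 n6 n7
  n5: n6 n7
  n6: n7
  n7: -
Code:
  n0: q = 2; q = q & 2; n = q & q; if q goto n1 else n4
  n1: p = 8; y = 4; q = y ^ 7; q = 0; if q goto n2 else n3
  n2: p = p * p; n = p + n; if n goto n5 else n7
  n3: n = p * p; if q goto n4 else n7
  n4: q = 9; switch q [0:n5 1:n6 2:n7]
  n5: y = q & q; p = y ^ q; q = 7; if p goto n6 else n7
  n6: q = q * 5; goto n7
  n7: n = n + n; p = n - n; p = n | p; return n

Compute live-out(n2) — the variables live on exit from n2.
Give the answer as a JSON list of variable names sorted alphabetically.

Answer: ["n", "q"]

Analysis:
Per-block:
  n0: def={n,q} ue=∅
  n1: def={p,q,y} ue=∅
  n2: def={n,p} ue={n,p}
  n3: def={n} ue={p,q}
  n4: def={q} ue=∅
  n5: def={p,q,y} ue={q}
  n6: def={q} ue={q}
  n7: def={n,p} ue={n}

Live sets:
  live n0: ∅→{n}
  live n1: {n}→{n,p,q}
  live n2: {n,p,q}→{n,q}
  live n3: {p,q}→{n}
  live n4: {n}→{n,q}
  live n5: {n,q}→{n,q}
  live n6: {n,q}→{n}
  live n7: {n}→∅

live-out(n2) = ["n", "q"]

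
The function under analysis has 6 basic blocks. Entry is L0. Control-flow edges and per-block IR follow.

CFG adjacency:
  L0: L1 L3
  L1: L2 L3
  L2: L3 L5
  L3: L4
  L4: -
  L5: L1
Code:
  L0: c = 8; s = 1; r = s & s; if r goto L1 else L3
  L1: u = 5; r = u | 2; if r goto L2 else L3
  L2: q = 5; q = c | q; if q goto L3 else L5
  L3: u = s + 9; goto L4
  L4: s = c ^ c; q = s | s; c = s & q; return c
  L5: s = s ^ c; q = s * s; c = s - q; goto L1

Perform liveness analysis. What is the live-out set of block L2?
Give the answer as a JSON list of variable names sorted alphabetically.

Per-block:
  L0 def {c,r,s} use ∅
  L1 def {r,u} use ∅
  L2 def {q} use {c}
  L3 def {u} use {s}
  L4 def {c,q,s} use {c}
  L5 def {c,q,s} use {c,s}

Backward fixpoint:
  L0 li=∅ lo={c,s}
  L1 li={c,s} lo={c,s}
  L2 li={c,s} lo={c,s}
  L3 li={c,s} lo={c}
  L4 li={c} lo=∅
  L5 li={c,s} lo={c,s}

live-out(L2) = ["c", "s"]

Answer: ["c", "s"]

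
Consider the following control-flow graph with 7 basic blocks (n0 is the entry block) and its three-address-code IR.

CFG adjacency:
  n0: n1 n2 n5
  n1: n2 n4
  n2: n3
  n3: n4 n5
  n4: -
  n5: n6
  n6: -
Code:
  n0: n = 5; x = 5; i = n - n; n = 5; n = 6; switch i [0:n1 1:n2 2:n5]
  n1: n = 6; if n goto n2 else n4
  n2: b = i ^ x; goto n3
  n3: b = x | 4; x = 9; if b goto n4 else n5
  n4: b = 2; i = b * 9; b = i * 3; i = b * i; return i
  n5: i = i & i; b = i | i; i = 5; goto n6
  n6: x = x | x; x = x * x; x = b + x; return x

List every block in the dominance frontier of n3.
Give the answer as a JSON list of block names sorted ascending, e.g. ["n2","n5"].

Answer: ["n4", "n5"]

Derivation:
idom tree: n1←n0 n2←n0 n3←n2 n4←n0 n5←n0 n6←n5
Dom at joins:
  n2: preds {n0,n1}: {n0} ∩ {n0,n1} = {n0}; idom=n0
  n4: preds {n1,n3}: {n0,n1} ∩ {n0,n2,n3} = {n0}; idom=n0
  n5: preds {n0,n3}: {n0} ∩ {n0,n2,n3} = {n0}; idom=n0

Frontier:
  n2←n0: walk · to n0
  n2←n1: walk n1 to n0
  n4←n1: walk n1 to n0
  n4←n3: walk n3→n2 to n0
  n5←n0: walk · to n0
  n5←n3: walk n3→n2 to n0
  DF(n0)=∅
  DF(n1)={n2,n4}
  DF(n2)={n4,n5}
  DF(n3)={n4,n5}
  DF(n4)=∅
  DF(n5)=∅
  DF(n6)=∅

DF(n3) = ["n4", "n5"]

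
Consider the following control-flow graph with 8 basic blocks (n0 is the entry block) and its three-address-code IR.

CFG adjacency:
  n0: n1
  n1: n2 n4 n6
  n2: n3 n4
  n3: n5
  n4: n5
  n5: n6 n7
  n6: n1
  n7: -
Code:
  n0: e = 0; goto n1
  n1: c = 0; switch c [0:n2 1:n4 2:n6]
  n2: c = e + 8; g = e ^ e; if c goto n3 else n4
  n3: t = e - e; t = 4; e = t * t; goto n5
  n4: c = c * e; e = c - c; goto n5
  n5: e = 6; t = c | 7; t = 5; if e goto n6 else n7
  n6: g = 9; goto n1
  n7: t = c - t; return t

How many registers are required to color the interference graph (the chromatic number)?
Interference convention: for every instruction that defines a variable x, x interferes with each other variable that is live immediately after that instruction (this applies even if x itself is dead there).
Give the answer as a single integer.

Answer: 3

Working:
def/use:
  n0: {e} / ∅
  n1: {c} / ∅
  n2: {c,g} / {e}
  n3: {e,t} / {e}
  n4: {c,e} / {c,e}
  n5: {e,t} / {c}
  n6: {g} / ∅
  n7: {t} / {c,t}

Liveness:
  live n0: ∅→{e}
  live n1: {e}→{c,e}
  live n2: {e}→{c,e}
  live n3: {c,e}→{c}
  live n4: {c,e}→{c}
  live n5: {c}→{c,e,t}
  live n6: {e}→{e}
  live n7: {c,t}→∅

Conflict graph:
  c — {e,g,t}
  e — {c,g,t}
  g — {c,e}
  t — {c,e}

Chromatic number:
  {c,e,g} pairwise interfere (3-clique) ⇒ χ ≥ 3
  3-colouring: r0={c}  r1={e}  r2={g,t}
  χ = 3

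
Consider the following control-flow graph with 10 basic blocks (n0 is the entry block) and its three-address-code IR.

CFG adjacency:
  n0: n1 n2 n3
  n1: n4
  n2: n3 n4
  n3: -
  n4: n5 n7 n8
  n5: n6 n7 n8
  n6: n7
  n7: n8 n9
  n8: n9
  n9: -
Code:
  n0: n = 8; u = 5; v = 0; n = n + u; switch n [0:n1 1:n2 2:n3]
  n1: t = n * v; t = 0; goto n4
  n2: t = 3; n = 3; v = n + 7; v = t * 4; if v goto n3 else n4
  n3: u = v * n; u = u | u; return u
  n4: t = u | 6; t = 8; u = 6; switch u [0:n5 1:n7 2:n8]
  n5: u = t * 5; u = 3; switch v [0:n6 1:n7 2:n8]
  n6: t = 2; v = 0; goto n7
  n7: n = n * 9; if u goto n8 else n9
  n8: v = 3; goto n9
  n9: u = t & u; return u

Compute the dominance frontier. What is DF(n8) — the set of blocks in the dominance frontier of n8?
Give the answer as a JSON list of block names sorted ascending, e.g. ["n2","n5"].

idom tree: n1←n0 n2←n0 n3←n0 n4←n0 n5←n4 n6←n5 n7←n4 n8←n4 n9←n4
Dom at joins:
  n3: preds {n0,n2}: {n0} ∩ {n0,n2} = {n0}; idom=n0
  n4: preds {n1,n2}: {n0,n1} ∩ {n0,n2} = {n0}; idom=n0
  n7: preds {n4,n5,n6}: {n0,n4} ∩ {n0,n4,n5} ∩ {n0,n4,n5,n6} = {n0,n4}; idom=n4
  n8: preds {n4,n5,n7}: {n0,n4} ∩ {n0,n4,n5} ∩ {n0,n4,n7} = {n0,n4}; idom=n4
  n9: preds {n7,n8}: {n0,n4,n7} ∩ {n0,n4,n8} = {n0,n4}; idom=n4

DF derivation:
  join n3 pred n0: · stop@n0
  join n3 pred n2: n2 stop@n0
  join n4 pred n1: n1 stop@n0
  join n4 pred n2: n2 stop@n0
  join n7 pred n4: · stop@n4
  join n7 pred n5: n5 stop@n4
  join n7 pred n6: n6→n5 stop@n4
  join n8 pred n4: · stop@n4
  join n8 pred n5: n5 stop@n4
  join n8 pred n7: n7 stop@n4
  join n9 pred n7: n7 stop@n4
  join n9 pred n8: n8 stop@n4
  DF(n0)=∅
  DF(n1)={n4}
  DF(n2)={n3,n4}
  DF(n3)=∅
  DF(n4)=∅
  DF(n5)={n7,n8}
  DF(n6)={n7}
  DF(n7)={n8,n9}
  DF(n8)={n9}
  DF(n9)=∅

DF(n8) = ["n9"]

Answer: ["n9"]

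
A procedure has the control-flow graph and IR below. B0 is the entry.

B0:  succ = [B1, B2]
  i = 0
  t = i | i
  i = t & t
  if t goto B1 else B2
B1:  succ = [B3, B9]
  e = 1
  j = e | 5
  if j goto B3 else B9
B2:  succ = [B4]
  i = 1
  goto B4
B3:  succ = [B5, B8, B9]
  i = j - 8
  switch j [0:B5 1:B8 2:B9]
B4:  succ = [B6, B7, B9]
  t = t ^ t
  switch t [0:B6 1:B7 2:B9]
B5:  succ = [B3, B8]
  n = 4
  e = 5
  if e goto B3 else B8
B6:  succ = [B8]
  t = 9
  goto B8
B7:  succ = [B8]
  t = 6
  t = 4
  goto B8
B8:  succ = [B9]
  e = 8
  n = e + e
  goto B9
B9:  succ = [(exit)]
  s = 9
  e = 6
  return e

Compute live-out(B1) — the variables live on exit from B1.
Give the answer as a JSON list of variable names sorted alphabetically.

Answer: ["j"]

Working:
Block summaries:
  B0: def={i,t} ue=∅
  B1: def={e,j} ue=∅
  B2: def={i} ue=∅
  B3: def={i} ue={j}
  B4: def={t} ue={t}
  B5: def={e,n} ue=∅
  B6: def={t} ue=∅
  B7: def={t} ue=∅
  B8: def={e,n} ue=∅
  B9: def={e,s} ue=∅

Live sets:
  B0: in=∅ out={t}
  B1: in=∅ out={j}
  B2: in={t} out={t}
  B3: in={j} out={j}
  B4: in={t} out=∅
  B5: in={j} out={j}
  B6: in=∅ out=∅
  B7: in=∅ out=∅
  B8: in=∅ out=∅
  B9: in=∅ out=∅

live-out(B1) = ["j"]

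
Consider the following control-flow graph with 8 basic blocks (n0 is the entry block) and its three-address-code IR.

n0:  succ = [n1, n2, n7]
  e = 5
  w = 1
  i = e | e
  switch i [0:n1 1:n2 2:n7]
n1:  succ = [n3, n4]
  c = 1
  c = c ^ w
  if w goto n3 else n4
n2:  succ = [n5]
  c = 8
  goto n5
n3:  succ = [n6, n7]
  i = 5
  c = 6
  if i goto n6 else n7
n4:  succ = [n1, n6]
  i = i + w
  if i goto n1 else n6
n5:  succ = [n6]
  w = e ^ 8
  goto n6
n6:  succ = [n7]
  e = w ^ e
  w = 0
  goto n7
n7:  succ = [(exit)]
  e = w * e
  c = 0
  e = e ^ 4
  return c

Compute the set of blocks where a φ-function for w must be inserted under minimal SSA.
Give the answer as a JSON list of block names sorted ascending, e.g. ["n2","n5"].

Answer: ["n6", "n7"]

Analysis:
idom tree: n1←n0 n2←n0 n3←n1 n4←n1 n5←n2 n6←n0 n7←n0
Dom∩ at merges:
  n1: preds {n0,n4}: {n0} ∩ {n0,n1,n4} = {n0}; idom=n0
  n6: preds {n3,n4,n5}: {n0,n1,n3} ∩ {n0,n1,n4} ∩ {n0,n2,n5} = {n0}; idom=n0
  n7: preds {n0,n3,n6}: {n0} ∩ {n0,n1,n3} ∩ {n0,n6} = {n0}; idom=n0

DF walk-up:
  join n1 pred n0: · stop@n0
  join n1 pred n4: n4→n1 stop@n0
  join n6 pred n3: n3→n1 stop@n0
  join n6 pred n4: n4→n1 stop@n0
  join n6 pred n5: n5→n2 stop@n0
  join n7 pred n0: · stop@n0
  join n7 pred n3: n3→n1 stop@n0
  join n7 pred n6: n6 stop@n0
  n0 → ∅
  n1 → {n1,n6,n7}
  n2 → {n6}
  n3 → {n6,n7}
  n4 → {n1,n6}
  n5 → {n6}
  n6 → {n7}
  n7 → ∅

φ for w: defs {n0,n5,n6}
  DF⁺ = {n6,n7}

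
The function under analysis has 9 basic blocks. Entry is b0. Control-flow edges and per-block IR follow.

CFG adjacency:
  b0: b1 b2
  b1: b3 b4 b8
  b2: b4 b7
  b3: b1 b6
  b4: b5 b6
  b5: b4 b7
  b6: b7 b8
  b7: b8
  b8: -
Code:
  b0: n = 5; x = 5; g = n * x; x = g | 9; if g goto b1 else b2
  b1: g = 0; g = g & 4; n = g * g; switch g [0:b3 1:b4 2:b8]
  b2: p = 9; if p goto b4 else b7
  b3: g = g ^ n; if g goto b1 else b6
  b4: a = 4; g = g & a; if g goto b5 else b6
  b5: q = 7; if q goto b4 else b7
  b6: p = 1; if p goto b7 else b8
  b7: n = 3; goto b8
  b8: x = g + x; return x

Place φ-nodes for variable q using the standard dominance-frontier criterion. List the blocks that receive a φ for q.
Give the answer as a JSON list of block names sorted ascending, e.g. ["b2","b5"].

idom tree: b1←b0 b2←b0 b3←b1 b4←b0 b5←b4 b6←b0 b7←b0 b8←b0
Dom at joins:
  b1: preds {b0,b3}: {b0} ∩ {b0,b1,b3} = {b0}; idom=b0
  b4: preds {b1,b2,b5}: {b0,b1} ∩ {b0,b2} ∩ {b0,b4,b5} = {b0}; idom=b0
  b6: preds {b3,b4}: {b0,b1,b3} ∩ {b0,b4} = {b0}; idom=b0
  b7: preds {b2,b5,b6}: {b0,b2} ∩ {b0,b4,b5} ∩ {b0,b6} = {b0}; idom=b0
  b8: preds {b1,b6,b7}: {b0,b1} ∩ {b0,b6} ∩ {b0,b7} = {b0}; idom=b0

DF derivation:
  join b1 pred b0: · stop@b0
  join b1 pred b3: b3→b1 stop@b0
  join b4 pred b1: b1 stop@b0
  join b4 pred b2: b2 stop@b0
  join b4 pred b5: b5→b4 stop@b0
  join b6 pred b3: b3→b1 stop@b0
  join b6 pred b4: b4 stop@b0
  join b7 pred b2: b2 stop@b0
  join b7 pred b5: b5→b4 stop@b0
  join b7 pred b6: b6 stop@b0
  join b8 pred b1: b1 stop@b0
  join b8 pred b6: b6 stop@b0
  join b8 pred b7: b7 stop@b0
  b0 → ∅
  b1 → {b1,b4,b6,b8}
  b2 → {b4,b7}
  b3 → {b1,b6}
  b4 → {b4,b6,b7}
  b5 → {b4,b7}
  b6 → {b7,b8}
  b7 → {b8}
  b8 → ∅

φ for q: defs {b5}
  DF⁺ = {b4,b6,b7,b8}

Answer: ["b4", "b6", "b7", "b8"]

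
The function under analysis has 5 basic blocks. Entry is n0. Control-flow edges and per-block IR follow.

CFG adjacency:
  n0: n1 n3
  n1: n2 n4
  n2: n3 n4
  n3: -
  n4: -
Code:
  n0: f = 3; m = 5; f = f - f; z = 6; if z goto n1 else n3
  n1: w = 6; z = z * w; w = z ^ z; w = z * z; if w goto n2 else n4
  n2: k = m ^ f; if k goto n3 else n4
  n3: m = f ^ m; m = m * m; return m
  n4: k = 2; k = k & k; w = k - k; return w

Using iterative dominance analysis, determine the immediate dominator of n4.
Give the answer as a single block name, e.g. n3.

idom tree: n1←n0 n2←n1 n3←n0 n4←n1
Join-block Dom:
  n3: preds {n0,n2}: {n0} ∩ {n0,n1,n2} = {n0}; idom=n0
  n4: preds {n1,n2}: {n0,n1} ∩ {n0,n1,n2} = {n0,n1}; idom=n1

idom(n4) = n1

Answer: n1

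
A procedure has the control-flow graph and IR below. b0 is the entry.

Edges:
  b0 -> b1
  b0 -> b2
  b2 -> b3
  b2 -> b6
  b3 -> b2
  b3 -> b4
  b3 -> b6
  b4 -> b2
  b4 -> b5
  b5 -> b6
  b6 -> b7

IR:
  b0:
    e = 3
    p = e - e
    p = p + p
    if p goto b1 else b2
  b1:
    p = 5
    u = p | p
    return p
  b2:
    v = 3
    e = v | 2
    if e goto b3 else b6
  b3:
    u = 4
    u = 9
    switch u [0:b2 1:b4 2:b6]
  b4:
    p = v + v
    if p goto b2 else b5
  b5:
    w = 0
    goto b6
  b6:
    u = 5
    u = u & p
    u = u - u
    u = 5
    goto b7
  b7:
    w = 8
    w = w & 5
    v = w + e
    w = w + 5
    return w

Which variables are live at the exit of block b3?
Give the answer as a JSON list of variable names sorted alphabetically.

Answer: ["e", "p", "v"]

Working:
def/use:
  b0 def {e,p} use ∅
  b1 def {p,u} use ∅
  b2 def {e,v} use ∅
  b3 def {u} use ∅
  b4 def {p} use {v}
  b5 def {w} use ∅
  b6 def {u} use {p}
  b7 def {v,w} use {e}

Backward fixpoint:
  b0: in=∅ out={p}
  b1: in=∅ out=∅
  b2: in={p} out={e,p,v}
  b3: in={e,p,v} out={e,p,v}
  b4: in={e,v} out={e,p}
  b5: in={e,p} out={e,p}
  b6: in={e,p} out={e}
  b7: in={e} out=∅

live-out(b3) = ["e", "p", "v"]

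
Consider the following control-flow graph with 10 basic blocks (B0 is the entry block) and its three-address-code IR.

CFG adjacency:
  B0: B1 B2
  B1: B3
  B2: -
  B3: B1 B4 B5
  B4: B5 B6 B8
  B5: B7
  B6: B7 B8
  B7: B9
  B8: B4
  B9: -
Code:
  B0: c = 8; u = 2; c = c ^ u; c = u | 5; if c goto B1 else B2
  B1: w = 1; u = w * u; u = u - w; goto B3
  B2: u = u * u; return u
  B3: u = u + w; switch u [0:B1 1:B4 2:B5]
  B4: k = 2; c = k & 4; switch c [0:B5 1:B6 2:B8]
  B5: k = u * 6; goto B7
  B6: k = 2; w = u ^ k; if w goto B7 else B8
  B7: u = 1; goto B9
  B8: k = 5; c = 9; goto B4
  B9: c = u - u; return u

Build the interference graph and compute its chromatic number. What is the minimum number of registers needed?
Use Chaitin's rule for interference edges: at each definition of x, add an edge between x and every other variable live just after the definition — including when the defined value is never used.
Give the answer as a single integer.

Block summaries:
  B0: def={c,u} ue=∅
  B1: def={u,w} ue={u}
  B2: def={u} ue={u}
  B3: def={u} ue={u,w}
  B4: def={c,k} ue=∅
  B5: def={k} ue={u}
  B6: def={k,w} ue={u}
  B7: def={u} ue=∅
  B8: def={c,k} ue=∅
  B9: def={c} ue={u}

Live sets:
  B0: in=∅ out={u}
  B1: in={u} out={u,w}
  B2: in={u} out=∅
  B3: in={u,w} out={u}
  B4: in={u} out={u}
  B5: in={u} out=∅
  B6: in={u} out={u}
  B7: in=∅ out={u}
  B8: in={u} out={u}
  B9: in={u} out=∅

Interference:
  c — {u}
  k — {u}
  u — {c,k,w}
  w — {u}

Colouring:
  {c,u} pairwise interfere (2-clique) ⇒ χ ≥ 2
  2-colouring: R0={u}  R1={c,k,w}
  χ = 2

Answer: 2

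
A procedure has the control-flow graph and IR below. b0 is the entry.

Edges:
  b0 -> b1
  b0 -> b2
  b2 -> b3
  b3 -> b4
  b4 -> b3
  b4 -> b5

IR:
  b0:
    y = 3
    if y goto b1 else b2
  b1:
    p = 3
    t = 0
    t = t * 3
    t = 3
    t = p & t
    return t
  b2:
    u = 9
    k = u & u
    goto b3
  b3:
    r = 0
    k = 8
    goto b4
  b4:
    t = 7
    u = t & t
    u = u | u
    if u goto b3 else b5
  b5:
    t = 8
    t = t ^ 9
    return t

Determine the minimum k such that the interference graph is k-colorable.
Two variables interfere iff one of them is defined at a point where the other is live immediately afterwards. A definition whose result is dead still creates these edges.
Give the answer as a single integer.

Block summaries:
  b0: def={y} ue=∅
  b1: def={p,t} ue=∅
  b2: def={k,u} ue=∅
  b3: def={k,r} ue=∅
  b4: def={t,u} ue=∅
  b5: def={t} ue=∅

Backward fixpoint:
  live b0: ∅→∅
  live b1: ∅→∅
  live b2: ∅→∅
  live b3: ∅→∅
  live b4: ∅→∅
  live b5: ∅→∅

Interference:
  k — ∅
  p — {t}
  r — ∅
  t — {p}
  u — ∅
  y — ∅

Chromatic number:
  lower bound: {p,t} mutually conflict ⇒ χ ≥ 2
  assign k→r0 p→r0 r→r0 t→r1 u→r0 y→r0 — no edge inside a register ⇒ χ ≤ 2
  χ = 2

Answer: 2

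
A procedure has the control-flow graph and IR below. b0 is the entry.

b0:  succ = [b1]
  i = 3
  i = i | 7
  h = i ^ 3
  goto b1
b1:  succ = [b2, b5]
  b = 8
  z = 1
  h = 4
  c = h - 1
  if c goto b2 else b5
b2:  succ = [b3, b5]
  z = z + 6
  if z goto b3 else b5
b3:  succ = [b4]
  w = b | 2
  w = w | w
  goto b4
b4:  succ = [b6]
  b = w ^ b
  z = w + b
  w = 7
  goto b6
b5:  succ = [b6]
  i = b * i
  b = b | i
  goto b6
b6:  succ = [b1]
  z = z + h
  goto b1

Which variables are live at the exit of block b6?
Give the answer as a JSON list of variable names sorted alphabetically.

def/use:
  b0: {h,i} / ∅
  b1: {b,c,h,z} / ∅
  b2: {z} / {z}
  b3: {w} / {b}
  b4: {b,w,z} / {b,w}
  b5: {b,i} / {b,i}
  b6: {z} / {h,z}

Backward fixpoint:
  b0: in=∅ out={i}
  b1: in={i} out={b,h,i,z}
  b2: in={b,h,i,z} out={b,h,i,z}
  b3: in={b,h,i} out={b,h,i,w}
  b4: in={b,h,i,w} out={h,i,z}
  b5: in={b,h,i,z} out={h,i,z}
  b6: in={h,i,z} out={i}

live-out(b6) = ["i"]

Answer: ["i"]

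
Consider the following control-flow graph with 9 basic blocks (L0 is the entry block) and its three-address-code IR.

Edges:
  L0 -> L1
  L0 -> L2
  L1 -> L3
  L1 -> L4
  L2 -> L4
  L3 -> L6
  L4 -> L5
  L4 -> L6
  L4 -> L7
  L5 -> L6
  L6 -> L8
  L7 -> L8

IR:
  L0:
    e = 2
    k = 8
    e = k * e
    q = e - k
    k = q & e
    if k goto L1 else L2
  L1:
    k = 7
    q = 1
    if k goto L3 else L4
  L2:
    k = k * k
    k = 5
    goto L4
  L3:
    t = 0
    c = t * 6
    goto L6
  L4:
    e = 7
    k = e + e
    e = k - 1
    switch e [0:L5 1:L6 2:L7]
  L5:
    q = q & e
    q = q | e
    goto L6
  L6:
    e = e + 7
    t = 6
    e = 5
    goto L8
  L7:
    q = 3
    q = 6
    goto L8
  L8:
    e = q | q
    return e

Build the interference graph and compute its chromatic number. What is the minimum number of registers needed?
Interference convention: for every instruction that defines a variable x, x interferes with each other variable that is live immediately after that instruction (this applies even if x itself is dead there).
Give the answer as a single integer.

Answer: 3

Working:
Block summaries:
  L0: {e,k,q} / ∅
  L1: {k,q} / ∅
  L2: {k} / {k}
  L3: {c,t} / ∅
  L4: {e,k} / ∅
  L5: {q} / {e,q}
  L6: {e,t} / {e}
  L7: {q} / ∅
  L8: {e} / {q}

Live sets:
  live L0: ∅→{e,k,q}
  live L1: {e}→{e,q}
  live L2: {k,q}→{q}
  live L3: {e,q}→{e,q}
  live L4: {q}→{e,q}
  live L5: {e,q}→{e,q}
  live L6: {e,q}→{q}
  live L7: ∅→{q}
  live L8: {q}→∅

Conflict graph:
  c↔{e,q}
  e↔{c,k,q,t}
  k↔{e,q}
  q↔{c,e,k,t}
  t↔{e,q}

Chromatic number:
  lower bound: {c,e,q} mutually conflict ⇒ χ ≥ 3
  assign c→c2 e→c0 k→c2 q→c1 t→c2 — no edge inside a register ⇒ χ ≤ 3
  χ = 3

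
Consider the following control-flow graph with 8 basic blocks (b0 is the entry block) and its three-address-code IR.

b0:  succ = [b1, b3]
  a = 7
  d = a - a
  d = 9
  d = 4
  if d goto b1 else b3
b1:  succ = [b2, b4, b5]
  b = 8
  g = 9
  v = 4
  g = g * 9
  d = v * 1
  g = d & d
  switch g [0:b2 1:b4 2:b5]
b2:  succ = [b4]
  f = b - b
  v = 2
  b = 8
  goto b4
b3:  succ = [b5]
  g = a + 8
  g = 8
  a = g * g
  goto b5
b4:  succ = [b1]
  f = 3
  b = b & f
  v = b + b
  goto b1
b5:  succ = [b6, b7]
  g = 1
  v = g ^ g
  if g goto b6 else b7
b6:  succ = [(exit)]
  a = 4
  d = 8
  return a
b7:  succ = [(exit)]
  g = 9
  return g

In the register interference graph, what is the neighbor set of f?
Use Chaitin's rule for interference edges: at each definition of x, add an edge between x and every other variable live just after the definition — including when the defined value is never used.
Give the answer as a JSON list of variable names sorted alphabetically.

Per-block:
  b0: def={a,d} ue=∅
  b1: def={b,d,g,v} ue=∅
  b2: def={b,f,v} ue={b}
  b3: def={a,g} ue={a}
  b4: def={b,f,v} ue={b}
  b5: def={g,v} ue=∅
  b6: def={a,d} ue=∅
  b7: def={g} ue=∅

Live sets:
  b0: in=∅ out={a}
  b1: in=∅ out={b}
  b2: in={b} out={b}
  b3: in={a} out=∅
  b4: in={b} out=∅
  b5: in=∅ out=∅
  b6: in=∅ out=∅
  b7: in=∅ out=∅

Conflict graph:
  a↔{d}
  b↔{d,f,g,v}
  d↔{a,b}
  f↔{b}
  g↔{b,v}
  v↔{b,g}

N(f) = ["b"]

Answer: ["b"]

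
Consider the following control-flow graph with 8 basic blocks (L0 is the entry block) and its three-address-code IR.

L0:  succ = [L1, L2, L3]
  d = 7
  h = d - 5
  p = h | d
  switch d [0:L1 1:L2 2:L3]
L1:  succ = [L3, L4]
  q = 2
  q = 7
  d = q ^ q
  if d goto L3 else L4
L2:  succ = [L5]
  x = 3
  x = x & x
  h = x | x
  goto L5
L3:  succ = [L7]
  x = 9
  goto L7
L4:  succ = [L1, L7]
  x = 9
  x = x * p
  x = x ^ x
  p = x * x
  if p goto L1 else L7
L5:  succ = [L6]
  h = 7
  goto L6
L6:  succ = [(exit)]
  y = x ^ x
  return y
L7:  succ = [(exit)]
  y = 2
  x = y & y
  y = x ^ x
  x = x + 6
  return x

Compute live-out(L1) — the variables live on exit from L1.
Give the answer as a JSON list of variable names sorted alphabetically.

Answer: ["p"]

Derivation:
def/use:
  L0: {d,h,p} / ∅
  L1: {d,q} / ∅
  L2: {h,x} / ∅
  L3: {x} / ∅
  L4: {p,x} / {p}
  L5: {h} / ∅
  L6: {y} / {x}
  L7: {x,y} / ∅

Liveness:
  live L0: ∅→{p}
  live L1: {p}→{p}
  live L2: ∅→{x}
  live L3: ∅→∅
  live L4: {p}→{p}
  live L5: {x}→{x}
  live L6: {x}→∅
  live L7: ∅→∅

live-out(L1) = ["p"]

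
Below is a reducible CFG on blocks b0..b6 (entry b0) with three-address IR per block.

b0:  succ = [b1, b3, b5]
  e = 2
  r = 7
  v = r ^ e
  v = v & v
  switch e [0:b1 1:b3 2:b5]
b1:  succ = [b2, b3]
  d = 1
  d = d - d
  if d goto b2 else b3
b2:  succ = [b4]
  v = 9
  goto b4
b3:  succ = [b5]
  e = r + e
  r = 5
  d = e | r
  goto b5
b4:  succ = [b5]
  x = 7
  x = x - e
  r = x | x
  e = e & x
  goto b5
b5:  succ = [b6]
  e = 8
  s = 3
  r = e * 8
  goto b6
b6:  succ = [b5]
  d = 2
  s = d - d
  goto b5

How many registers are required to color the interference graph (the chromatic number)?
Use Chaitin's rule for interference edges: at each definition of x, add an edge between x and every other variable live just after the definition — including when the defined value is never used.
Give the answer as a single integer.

def/use:
  b0 def {e,r,v} use ∅
  b1 def {d} use ∅
  b2 def {v} use ∅
  b3 def {d,e,r} use {e,r}
  b4 def {e,r,x} use {e}
  b5 def {e,r,s} use ∅
  b6 def {d,s} use ∅

Live sets:
  b0 li=∅ lo={e,r}
  b1 li={e,r} lo={e,r}
  b2 li={e} lo={e}
  b3 li={e,r} lo=∅
  b4 li={e} lo=∅
  b5 li=∅ lo=∅
  b6 li=∅ lo=∅

Conflict graph:
  d: {e,r}
  e: {d,r,s,v,x}
  r: {d,e,v,x}
  s: {e}
  v: {e,r}
  x: {e,r}

Colouring:
  {d,e,r} pairwise interfere (3-clique) ⇒ χ ≥ 3
  3-colouring: R0={e}  R1={r,s}  R2={d,v,x}
  χ = 3

Answer: 3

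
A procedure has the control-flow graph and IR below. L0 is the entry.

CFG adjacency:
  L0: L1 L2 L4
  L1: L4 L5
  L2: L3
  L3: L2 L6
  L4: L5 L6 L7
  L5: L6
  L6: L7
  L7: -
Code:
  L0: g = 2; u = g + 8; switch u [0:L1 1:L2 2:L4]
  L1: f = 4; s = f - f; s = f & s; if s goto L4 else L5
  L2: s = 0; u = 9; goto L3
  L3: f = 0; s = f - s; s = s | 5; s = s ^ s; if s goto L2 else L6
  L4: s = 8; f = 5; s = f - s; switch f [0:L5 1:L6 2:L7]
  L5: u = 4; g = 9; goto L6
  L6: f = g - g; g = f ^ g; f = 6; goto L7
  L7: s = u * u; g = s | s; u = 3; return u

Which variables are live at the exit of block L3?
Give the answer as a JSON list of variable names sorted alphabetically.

Per-block:
  L0 def {g,u} use ∅
  L1 def {f,s} use ∅
  L2 def {s,u} use ∅
  L3 def {f,s} use {s}
  L4 def {f,s} use ∅
  L5 def {g,u} use ∅
  L6 def {f,g} use {g}
  L7 def {g,s,u} use {u}

Liveness:
  L0: in=∅ out={g,u}
  L1: in={g,u} out={g,u}
  L2: in={g} out={g,s,u}
  L3: in={g,s,u} out={g,u}
  L4: in={g,u} out={g,u}
  L5: in=∅ out={g,u}
  L6: in={g,u} out={u}
  L7: in={u} out=∅

live-out(L3) = ["g", "u"]

Answer: ["g", "u"]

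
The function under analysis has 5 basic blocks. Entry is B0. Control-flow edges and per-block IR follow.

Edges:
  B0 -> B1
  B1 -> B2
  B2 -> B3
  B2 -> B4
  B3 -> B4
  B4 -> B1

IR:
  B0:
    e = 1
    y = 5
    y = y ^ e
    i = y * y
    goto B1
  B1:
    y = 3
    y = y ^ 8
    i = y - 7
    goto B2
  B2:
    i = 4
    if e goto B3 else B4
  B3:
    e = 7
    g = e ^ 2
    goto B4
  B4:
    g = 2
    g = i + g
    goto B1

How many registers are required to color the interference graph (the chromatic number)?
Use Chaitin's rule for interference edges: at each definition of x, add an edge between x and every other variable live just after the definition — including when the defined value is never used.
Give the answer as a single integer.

Per-block:
  B0: def={e,i,y} ue=∅
  B1: def={i,y} ue=∅
  B2: def={i} ue={e}
  B3: def={e,g} ue=∅
  B4: def={g} ue={i}

Backward fixpoint:
  live B0: ∅→{e}
  live B1: {e}→{e}
  live B2: {e}→{e,i}
  live B3: {i}→{e,i}
  live B4: {e,i}→{e}

Interference:
  e — {g,i,y}
  g — {e,i}
  i — {e,g}
  y — {e}

Registers:
  {e,g,i} pairwise interfere (3-clique) ⇒ χ ≥ 3
  3-colouring: c0={e}  c1={g,y}  c2={i}
  χ = 3

Answer: 3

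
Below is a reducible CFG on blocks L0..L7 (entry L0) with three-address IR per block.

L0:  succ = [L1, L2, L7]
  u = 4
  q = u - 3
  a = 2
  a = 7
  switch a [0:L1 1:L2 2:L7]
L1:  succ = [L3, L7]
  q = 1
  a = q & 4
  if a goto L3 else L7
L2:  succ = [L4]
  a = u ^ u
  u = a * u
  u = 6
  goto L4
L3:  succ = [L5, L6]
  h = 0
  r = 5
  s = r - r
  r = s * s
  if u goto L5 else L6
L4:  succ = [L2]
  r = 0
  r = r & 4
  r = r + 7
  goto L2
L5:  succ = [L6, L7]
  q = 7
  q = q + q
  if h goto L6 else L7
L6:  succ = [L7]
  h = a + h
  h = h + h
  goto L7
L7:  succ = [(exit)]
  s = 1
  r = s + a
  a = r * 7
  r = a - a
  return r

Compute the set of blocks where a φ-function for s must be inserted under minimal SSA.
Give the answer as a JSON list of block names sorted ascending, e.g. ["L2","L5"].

Answer: ["L7"]

Analysis:
idom tree: L1←L0 L2←L0 L3←L1 L4←L2 L5←L3 L6←L3 L7←L0
Dom∩ at merges:
  L2: preds {L0,L4}: {L0} ∩ {L0,L2,L4} = {L0}; idom=L0
  L6: preds {L3,L5}: {L0,L1,L3} ∩ {L0,L1,L3,L5} = {L0,L1,L3}; idom=L3
  L7: preds {L0,L1,L5,L6}: {L0} ∩ {L0,L1} ∩ {L0,L1,L3,L5} ∩ {L0,L1,L3,L6} = {L0}; idom=L0

DF walk-up:
  L2←L0: walk · to L0
  L2←L4: walk L4→L2 to L0
  L6←L3: walk · to L3
  L6←L5: walk L5 to L3
  L7←L0: walk · to L0
  L7←L1: walk L1 to L0
  L7←L5: walk L5→L3→L1 to L0
  L7←L6: walk L6→L3→L1 to L0
  L0 → ∅
  L1 → {L7}
  L2 → {L2}
  L3 → {L7}
  L4 → {L2}
  L5 → {L6,L7}
  L6 → {L7}
  L7 → ∅

φ for s: defs {L3,L7}
  DF⁺ = {L7}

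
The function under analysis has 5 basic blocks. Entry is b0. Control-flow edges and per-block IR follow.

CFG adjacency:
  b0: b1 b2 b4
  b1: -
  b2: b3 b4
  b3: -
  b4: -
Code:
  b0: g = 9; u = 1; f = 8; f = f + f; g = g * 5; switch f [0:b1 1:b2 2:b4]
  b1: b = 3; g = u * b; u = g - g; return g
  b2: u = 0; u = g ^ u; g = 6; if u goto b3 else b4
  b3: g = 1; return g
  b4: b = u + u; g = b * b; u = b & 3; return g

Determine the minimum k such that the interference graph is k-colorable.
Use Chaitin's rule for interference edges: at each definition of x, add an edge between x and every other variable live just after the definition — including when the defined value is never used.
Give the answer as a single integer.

Answer: 3

Analysis:
Per-block:
  b0: def={f,g,u} ue=∅
  b1: def={b,g,u} ue={u}
  b2: def={g,u} ue={g}
  b3: def={g} ue=∅
  b4: def={b,g,u} ue={u}

Liveness:
  b0 li=∅ lo={g,u}
  b1 li={u} lo=∅
  b2 li={g} lo={u}
  b3 li=∅ lo=∅
  b4 li={u} lo=∅

Interference:
  b: {g,u}
  f: {g,u}
  g: {b,f,u}
  u: {b,f,g}

Colouring:
  lower bound: {b,g,u} mutually conflict ⇒ χ ≥ 3
  assign b→r2 f→r2 g→r0 u→r1 — no edge inside a register ⇒ χ ≤ 3
  χ = 3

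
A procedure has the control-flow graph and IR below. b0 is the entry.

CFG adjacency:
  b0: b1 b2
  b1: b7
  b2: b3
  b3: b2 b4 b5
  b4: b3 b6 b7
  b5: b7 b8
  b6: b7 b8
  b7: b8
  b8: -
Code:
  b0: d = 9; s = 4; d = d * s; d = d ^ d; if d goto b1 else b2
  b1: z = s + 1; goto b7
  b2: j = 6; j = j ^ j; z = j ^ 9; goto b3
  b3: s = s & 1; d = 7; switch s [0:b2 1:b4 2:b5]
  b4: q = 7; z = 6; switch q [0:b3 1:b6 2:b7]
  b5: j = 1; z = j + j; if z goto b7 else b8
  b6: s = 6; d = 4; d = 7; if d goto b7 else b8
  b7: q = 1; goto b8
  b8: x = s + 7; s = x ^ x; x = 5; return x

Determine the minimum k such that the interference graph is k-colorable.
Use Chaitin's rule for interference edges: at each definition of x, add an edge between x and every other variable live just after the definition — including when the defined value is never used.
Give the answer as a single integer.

def/use:
  b0: def={d,s} ue=∅
  b1: def={z} ue={s}
  b2: def={j,z} ue=∅
  b3: def={d,s} ue={s}
  b4: def={q,z} ue=∅
  b5: def={j,z} ue=∅
  b6: def={d,s} ue=∅
  b7: def={q} ue=∅
  b8: def={s,x} ue={s}

Live sets:
  live b0: ∅→{s}
  live b1: {s}→{s}
  live b2: {s}→{s}
  live b3: {s}→{s}
  live b4: {s}→{s}
  live b5: {s}→{s}
  live b6: ∅→{s}
  live b7: {s}→{s}
  live b8: {s}→∅

Interference:
  d: {s}
  j: {s}
  q: {s,z}
  s: {d,j,q,z}
  x: ∅
  z: {q,s}

Registers:
  lower bound: {q,s,z} mutually conflict ⇒ χ ≥ 3
  3-colouring: c0={s,x}  c1={d,j,q}  c2={z}
  χ = 3

Answer: 3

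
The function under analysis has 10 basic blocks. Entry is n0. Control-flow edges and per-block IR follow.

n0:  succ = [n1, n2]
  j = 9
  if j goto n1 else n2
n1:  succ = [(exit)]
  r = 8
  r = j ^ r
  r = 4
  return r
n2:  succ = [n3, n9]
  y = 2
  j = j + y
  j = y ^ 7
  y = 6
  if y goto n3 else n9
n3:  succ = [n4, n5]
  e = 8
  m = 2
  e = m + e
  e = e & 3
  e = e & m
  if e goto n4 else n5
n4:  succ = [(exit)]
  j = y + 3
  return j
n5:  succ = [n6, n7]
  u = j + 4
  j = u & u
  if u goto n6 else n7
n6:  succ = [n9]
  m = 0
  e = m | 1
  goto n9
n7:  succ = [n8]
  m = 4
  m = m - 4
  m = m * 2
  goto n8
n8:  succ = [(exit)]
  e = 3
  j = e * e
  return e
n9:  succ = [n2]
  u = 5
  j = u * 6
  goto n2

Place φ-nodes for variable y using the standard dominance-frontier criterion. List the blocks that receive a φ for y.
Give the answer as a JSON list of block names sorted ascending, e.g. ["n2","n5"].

Answer: ["n2"]

Analysis:
idom tree: n1←n0 n2←n0 n3←n2 n4←n3 n5←n3 n6←n5 n7←n5 n8←n7 n9←n2
Join-block Dom:
  n2: preds {n0,n9}: {n0} ∩ {n0,n2,n9} = {n0}; idom=n0
  n9: preds {n2,n6}: {n0,n2} ∩ {n0,n2,n3,n5,n6} = {n0,n2}; idom=n2

DF walk-up:
  n2←n0: walk · to n0
  n2←n9: walk n9→n2 to n0
  n9←n2: walk · to n2
  n9←n6: walk n6→n5→n3 to n2
  DF(n0)=∅
  DF(n1)=∅
  DF(n2)={n2}
  DF(n3)={n9}
  DF(n4)=∅
  DF(n5)={n9}
  DF(n6)={n9}
  DF(n7)=∅
  DF(n8)=∅
  DF(n9)={n2}

φ for y: defs {n2}
  DF⁺ = {n2}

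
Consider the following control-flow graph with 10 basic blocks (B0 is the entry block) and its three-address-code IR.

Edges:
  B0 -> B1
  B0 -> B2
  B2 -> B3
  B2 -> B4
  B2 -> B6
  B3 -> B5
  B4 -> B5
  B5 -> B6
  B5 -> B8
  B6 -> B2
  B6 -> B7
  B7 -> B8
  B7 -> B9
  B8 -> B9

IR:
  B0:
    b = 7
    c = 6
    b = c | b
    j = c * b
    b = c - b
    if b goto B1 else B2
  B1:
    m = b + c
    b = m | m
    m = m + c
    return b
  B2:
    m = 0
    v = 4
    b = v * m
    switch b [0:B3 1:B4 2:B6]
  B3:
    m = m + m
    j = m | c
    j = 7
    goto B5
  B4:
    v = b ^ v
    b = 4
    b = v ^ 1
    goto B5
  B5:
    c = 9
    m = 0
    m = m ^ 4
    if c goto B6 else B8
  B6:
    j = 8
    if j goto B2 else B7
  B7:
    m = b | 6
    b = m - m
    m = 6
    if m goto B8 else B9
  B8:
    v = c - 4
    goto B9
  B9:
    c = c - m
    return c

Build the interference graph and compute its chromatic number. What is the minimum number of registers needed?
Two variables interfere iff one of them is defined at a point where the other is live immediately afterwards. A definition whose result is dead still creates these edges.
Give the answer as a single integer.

Per-block:
  B0: def={b,c,j} ue=∅
  B1: def={b,m} ue={b,c}
  B2: def={b,m,v} ue=∅
  B3: def={j,m} ue={c,m}
  B4: def={b,v} ue={b,v}
  B5: def={c,m} ue=∅
  B6: def={j} ue=∅
  B7: def={b,m} ue={b}
  B8: def={v} ue={c}
  B9: def={c} ue={c,m}

Live sets:
  B0 li=∅ lo={b,c}
  B1 li={b,c} lo=∅
  B2 li={c} lo={b,c,m,v}
  B3 li={b,c,m} lo={b}
  B4 li={b,v} lo={b}
  B5 li={b} lo={b,c,m}
  B6 li={b,c} lo={b,c}
  B7 li={b,c} lo={c,m}
  B8 li={c,m} lo={c,m}
  B9 li={c,m} lo=∅

Interference:
  b: {c,j,m,v}
  c: {b,j,m,v}
  j: {b,c}
  m: {b,c,v}
  v: {b,c,m}

Registers:
  clique {b,c,m,v} ⇒ need ≥ 4
  4-colouring: R0={b}  R1={c}  R2={j,m}  R3={v}
  χ = 4

Answer: 4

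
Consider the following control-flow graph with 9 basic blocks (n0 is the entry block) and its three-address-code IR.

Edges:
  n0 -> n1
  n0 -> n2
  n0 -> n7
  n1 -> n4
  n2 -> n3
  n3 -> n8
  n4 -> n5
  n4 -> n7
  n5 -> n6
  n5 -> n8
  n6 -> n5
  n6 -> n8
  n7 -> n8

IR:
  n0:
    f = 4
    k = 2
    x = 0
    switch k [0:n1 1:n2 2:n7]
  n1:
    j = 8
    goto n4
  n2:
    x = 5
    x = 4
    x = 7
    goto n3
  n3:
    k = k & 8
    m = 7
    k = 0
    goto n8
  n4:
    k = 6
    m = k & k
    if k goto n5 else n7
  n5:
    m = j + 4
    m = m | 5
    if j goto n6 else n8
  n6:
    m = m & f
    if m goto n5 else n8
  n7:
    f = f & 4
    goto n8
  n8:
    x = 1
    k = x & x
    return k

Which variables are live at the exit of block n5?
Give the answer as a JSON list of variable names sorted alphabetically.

Answer: ["f", "j", "m"]

Derivation:
Block summaries:
  n0: def={f,k,x} ue=∅
  n1: def={j} ue=∅
  n2: def={x} ue=∅
  n3: def={k,m} ue={k}
  n4: def={k,m} ue=∅
  n5: def={m} ue={j}
  n6: def={m} ue={f,m}
  n7: def={f} ue={f}
  n8: def={k,x} ue=∅

Live sets:
  live n0: ∅→{f,k}
  live n1: {f}→{f,j}
  live n2: {k}→{k}
  live n3: {k}→∅
  live n4: {f,j}→{f,j}
  live n5: {f,j}→{f,j,m}
  live n6: {f,j,m}→{f,j}
  live n7: {f}→∅
  live n8: ∅→∅

live-out(n5) = ["f", "j", "m"]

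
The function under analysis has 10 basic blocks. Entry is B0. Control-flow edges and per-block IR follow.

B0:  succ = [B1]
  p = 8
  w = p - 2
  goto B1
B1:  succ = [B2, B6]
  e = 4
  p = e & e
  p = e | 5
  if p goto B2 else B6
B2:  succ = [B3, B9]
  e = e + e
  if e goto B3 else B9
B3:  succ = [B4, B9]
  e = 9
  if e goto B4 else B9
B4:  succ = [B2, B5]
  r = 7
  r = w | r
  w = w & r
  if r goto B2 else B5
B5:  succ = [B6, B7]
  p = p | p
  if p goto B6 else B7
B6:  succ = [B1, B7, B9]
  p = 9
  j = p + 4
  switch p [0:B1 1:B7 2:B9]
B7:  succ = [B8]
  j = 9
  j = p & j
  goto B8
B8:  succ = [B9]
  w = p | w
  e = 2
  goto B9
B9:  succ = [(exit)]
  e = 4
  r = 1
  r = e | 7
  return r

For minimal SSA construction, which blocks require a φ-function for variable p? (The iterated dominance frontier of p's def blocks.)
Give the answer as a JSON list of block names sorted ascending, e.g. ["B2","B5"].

Answer: ["B1", "B6", "B7", "B9"]

Derivation:
idom tree: B1←B0 B2←B1 B3←B2 B4←B3 B5←B4 B6←B1 B7←B1 B8←B7 B9←B1
Join-block Dom:
  B1: preds {B0,B6}: {B0} ∩ {B0,B1,B6} = {B0}; idom=B0
  B2: preds {B1,B4}: {B0,B1} ∩ {B0,B1,B2,B3,B4} = {B0,B1}; idom=B1
  B6: preds {B1,B5}: {B0,B1} ∩ {B0,B1,B2,B3,B4,B5} = {B0,B1}; idom=B1
  B7: preds {B5,B6}: {B0,B1,B2,B3,B4,B5} ∩ {B0,B1,B6} = {B0,B1}; idom=B1
  B9: preds {B2,B3,B6,B8}: {B0,B1,B2} ∩ {B0,B1,B2,B3} ∩ {B0,B1,B6} ∩ {B0,B1,B7,B8} = {B0,B1}; idom=B1

DF derivation:
  join B1 pred B0: · stop@B0
  join B1 pred B6: B6→B1 stop@B0
  join B2 pred B1: · stop@B1
  join B2 pred B4: B4→B3→B2 stop@B1
  join B6 pred B1: · stop@B1
  join B6 pred B5: B5→B4→B3→B2 stop@B1
  join B7 pred B5: B5→B4→B3→B2 stop@B1
  join B7 pred B6: B6 stop@B1
  join B9 pred B2: B2 stop@B1
  join B9 pred B3: B3→B2 stop@B1
  join B9 pred B6: B6 stop@B1
  join B9 pred B8: B8→B7 stop@B1
  B0: DF=∅
  B1: DF={B1}
  B2: DF={B2,B6,B7,B9}
  B3: DF={B2,B6,B7,B9}
  B4: DF={B2,B6,B7}
  B5: DF={B6,B7}
  B6: DF={B1,B7,B9}
  B7: DF={B9}
  B8: DF={B9}
  B9: DF=∅

φ for p: defs {B0,B1,B5,B6}
  DF⁺ = {B1,B6,B7,B9}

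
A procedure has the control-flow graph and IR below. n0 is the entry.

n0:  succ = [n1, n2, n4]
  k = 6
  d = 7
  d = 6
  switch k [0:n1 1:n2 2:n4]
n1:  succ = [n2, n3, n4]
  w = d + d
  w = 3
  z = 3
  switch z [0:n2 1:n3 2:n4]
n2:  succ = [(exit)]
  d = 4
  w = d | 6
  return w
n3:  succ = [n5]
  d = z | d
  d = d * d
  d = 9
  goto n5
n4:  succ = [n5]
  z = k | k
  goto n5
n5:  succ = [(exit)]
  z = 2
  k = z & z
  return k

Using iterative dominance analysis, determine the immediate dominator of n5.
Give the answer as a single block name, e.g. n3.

Answer: n0

Working:
idom tree: n1←n0 n2←n0 n3←n1 n4←n0 n5←n0
Dom at joins:
  n2: preds {n0,n1}: {n0} ∩ {n0,n1} = {n0}; idom=n0
  n4: preds {n0,n1}: {n0} ∩ {n0,n1} = {n0}; idom=n0
  n5: preds {n3,n4}: {n0,n1,n3} ∩ {n0,n4} = {n0}; idom=n0

idom(n5) = n0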